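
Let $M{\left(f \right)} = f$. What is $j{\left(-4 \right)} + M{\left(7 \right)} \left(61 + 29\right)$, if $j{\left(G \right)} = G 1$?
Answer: $626$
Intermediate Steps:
$j{\left(G \right)} = G$
$j{\left(-4 \right)} + M{\left(7 \right)} \left(61 + 29\right) = -4 + 7 \left(61 + 29\right) = -4 + 7 \cdot 90 = -4 + 630 = 626$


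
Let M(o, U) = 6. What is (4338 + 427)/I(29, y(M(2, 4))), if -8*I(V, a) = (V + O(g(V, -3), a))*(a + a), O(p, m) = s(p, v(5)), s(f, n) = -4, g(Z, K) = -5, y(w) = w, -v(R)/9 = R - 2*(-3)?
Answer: -1906/15 ≈ -127.07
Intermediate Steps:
v(R) = -54 - 9*R (v(R) = -9*(R - 2*(-3)) = -9*(R + 6) = -9*(6 + R) = -54 - 9*R)
O(p, m) = -4
I(V, a) = -a*(-4 + V)/4 (I(V, a) = -(V - 4)*(a + a)/8 = -(-4 + V)*2*a/8 = -a*(-4 + V)/4)
(4338 + 427)/I(29, y(M(2, 4))) = (4338 + 427)/(((1/4)*6*(4 - 1*29))) = 4765/(((1/4)*6*(4 - 29))) = 4765/(((1/4)*6*(-25))) = 4765/(-75/2) = 4765*(-2/75) = -1906/15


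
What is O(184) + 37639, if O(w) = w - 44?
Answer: 37779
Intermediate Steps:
O(w) = -44 + w
O(184) + 37639 = (-44 + 184) + 37639 = 140 + 37639 = 37779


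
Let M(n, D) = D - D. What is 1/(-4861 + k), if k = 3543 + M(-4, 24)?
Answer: -1/1318 ≈ -0.00075873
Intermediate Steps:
M(n, D) = 0
k = 3543 (k = 3543 + 0 = 3543)
1/(-4861 + k) = 1/(-4861 + 3543) = 1/(-1318) = -1/1318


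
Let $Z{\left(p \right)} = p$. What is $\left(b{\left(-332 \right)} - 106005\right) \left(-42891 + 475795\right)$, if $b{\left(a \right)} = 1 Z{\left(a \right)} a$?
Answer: $1826421976$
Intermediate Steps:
$b{\left(a \right)} = a^{2}$ ($b{\left(a \right)} = 1 a a = a a = a^{2}$)
$\left(b{\left(-332 \right)} - 106005\right) \left(-42891 + 475795\right) = \left(\left(-332\right)^{2} - 106005\right) \left(-42891 + 475795\right) = \left(110224 - 106005\right) 432904 = 4219 \cdot 432904 = 1826421976$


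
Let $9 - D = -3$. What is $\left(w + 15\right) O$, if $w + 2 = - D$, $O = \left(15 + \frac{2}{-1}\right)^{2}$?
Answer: $169$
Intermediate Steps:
$D = 12$ ($D = 9 - -3 = 9 + 3 = 12$)
$O = 169$ ($O = \left(15 + 2 \left(-1\right)\right)^{2} = \left(15 - 2\right)^{2} = 13^{2} = 169$)
$w = -14$ ($w = -2 - 12 = -14$)
$\left(w + 15\right) O = \left(-14 + 15\right) 169 = 1 \cdot 169 = 169$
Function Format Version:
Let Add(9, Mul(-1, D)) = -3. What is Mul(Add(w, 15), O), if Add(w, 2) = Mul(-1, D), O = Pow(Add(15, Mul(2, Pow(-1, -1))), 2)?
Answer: 169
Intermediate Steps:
D = 12 (D = Add(9, Mul(-1, -3)) = Add(9, 3) = 12)
O = 169 (O = Pow(Add(15, Mul(2, -1)), 2) = Pow(Add(15, -2), 2) = Pow(13, 2) = 169)
w = -14 (w = Add(-2, Mul(-1, 12)) = Add(-2, -12) = -14)
Mul(Add(w, 15), O) = Mul(Add(-14, 15), 169) = Mul(1, 169) = 169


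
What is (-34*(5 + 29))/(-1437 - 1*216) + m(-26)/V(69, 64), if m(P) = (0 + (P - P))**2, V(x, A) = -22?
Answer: 1156/1653 ≈ 0.69933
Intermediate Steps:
m(P) = 0 (m(P) = (0 + 0)**2 = 0**2 = 0)
(-34*(5 + 29))/(-1437 - 1*216) + m(-26)/V(69, 64) = (-34*(5 + 29))/(-1437 - 1*216) + 0/(-22) = (-34*34)/(-1437 - 216) + 0*(-1/22) = -1156/(-1653) + 0 = -1156*(-1/1653) + 0 = 1156/1653 + 0 = 1156/1653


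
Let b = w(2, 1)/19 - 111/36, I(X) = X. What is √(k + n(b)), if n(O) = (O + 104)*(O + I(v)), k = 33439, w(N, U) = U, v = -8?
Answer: √1680395161/228 ≈ 179.79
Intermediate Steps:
b = -691/228 (b = 1/19 - 111/36 = 1*(1/19) - 111*1/36 = 1/19 - 37/12 = -691/228 ≈ -3.0307)
n(O) = (-8 + O)*(104 + O) (n(O) = (O + 104)*(O - 8) = (104 + O)*(-8 + O) = (-8 + O)*(104 + O))
√(k + n(b)) = √(33439 + (-832 + (-691/228)² + 96*(-691/228))) = √(33439 + (-832 + 477481/51984 - 5528/19)) = √(33439 - 57897815/51984) = √(1680395161/51984) = √1680395161/228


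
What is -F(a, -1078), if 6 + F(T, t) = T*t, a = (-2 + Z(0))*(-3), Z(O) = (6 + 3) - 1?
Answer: -19398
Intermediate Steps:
Z(O) = 8 (Z(O) = 9 - 1 = 8)
a = -18 (a = (-2 + 8)*(-3) = 6*(-3) = -18)
F(T, t) = -6 + T*t
-F(a, -1078) = -(-6 - 18*(-1078)) = -(-6 + 19404) = -1*19398 = -19398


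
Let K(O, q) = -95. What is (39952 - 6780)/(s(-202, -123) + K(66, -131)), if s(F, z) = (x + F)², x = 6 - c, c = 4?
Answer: 33172/39905 ≈ 0.83127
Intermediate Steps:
x = 2 (x = 6 - 1*4 = 6 - 4 = 2)
s(F, z) = (2 + F)²
(39952 - 6780)/(s(-202, -123) + K(66, -131)) = (39952 - 6780)/((2 - 202)² - 95) = 33172/((-200)² - 95) = 33172/(40000 - 95) = 33172/39905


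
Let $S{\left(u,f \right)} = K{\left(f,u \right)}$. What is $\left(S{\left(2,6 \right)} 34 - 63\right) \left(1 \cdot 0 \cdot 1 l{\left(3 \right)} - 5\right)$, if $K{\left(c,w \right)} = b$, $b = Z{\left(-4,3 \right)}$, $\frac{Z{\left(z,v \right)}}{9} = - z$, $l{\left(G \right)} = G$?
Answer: $-5805$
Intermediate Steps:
$Z{\left(z,v \right)} = - 9 z$ ($Z{\left(z,v \right)} = 9 \left(- z\right) = - 9 z$)
$b = 36$ ($b = \left(-9\right) \left(-4\right) = 36$)
$K{\left(c,w \right)} = 36$
$S{\left(u,f \right)} = 36$
$\left(S{\left(2,6 \right)} 34 - 63\right) \left(1 \cdot 0 \cdot 1 l{\left(3 \right)} - 5\right) = \left(36 \cdot 34 - 63\right) \left(1 \cdot 0 \cdot 1 \cdot 3 - 5\right) = \left(1224 - 63\right) \left(1 \cdot 0 \cdot 3 - 5\right) = 1161 \left(1 \cdot 0 - 5\right) = 1161 \left(0 - 5\right) = 1161 \left(-5\right) = -5805$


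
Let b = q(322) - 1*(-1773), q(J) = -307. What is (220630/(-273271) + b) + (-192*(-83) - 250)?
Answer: 4686923562/273271 ≈ 17151.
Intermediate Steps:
b = 1466 (b = -307 - 1*(-1773) = -307 + 1773 = 1466)
(220630/(-273271) + b) + (-192*(-83) - 250) = (220630/(-273271) + 1466) + (-192*(-83) - 250) = (220630*(-1/273271) + 1466) + (15936 - 250) = (-220630/273271 + 1466) + 15686 = 400394656/273271 + 15686 = 4686923562/273271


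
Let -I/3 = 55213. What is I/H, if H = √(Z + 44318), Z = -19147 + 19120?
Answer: -165639*√44291/44291 ≈ -787.05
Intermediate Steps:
Z = -27
I = -165639 (I = -3*55213 = -165639)
H = √44291 (H = √(-27 + 44318) = √44291 ≈ 210.45)
I/H = -165639*√44291/44291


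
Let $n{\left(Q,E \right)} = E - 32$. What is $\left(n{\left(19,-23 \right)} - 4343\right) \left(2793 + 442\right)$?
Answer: $-14227530$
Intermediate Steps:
$n{\left(Q,E \right)} = -32 + E$
$\left(n{\left(19,-23 \right)} - 4343\right) \left(2793 + 442\right) = \left(\left(-32 - 23\right) - 4343\right) \left(2793 + 442\right) = \left(-55 - 4343\right) 3235 = \left(-4398\right) 3235 = -14227530$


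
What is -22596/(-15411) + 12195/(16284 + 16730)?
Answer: 311307163/169592918 ≈ 1.8356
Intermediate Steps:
-22596/(-15411) + 12195/(16284 + 16730) = -22596*(-1/15411) + 12195/33014 = 7532/5137 + 12195*(1/33014) = 7532/5137 + 12195/33014 = 311307163/169592918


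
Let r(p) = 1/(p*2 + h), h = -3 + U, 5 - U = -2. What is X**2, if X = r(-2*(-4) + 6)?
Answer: 1/1024 ≈ 0.00097656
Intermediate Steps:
U = 7 (U = 5 - 1*(-2) = 5 + 2 = 7)
h = 4 (h = -3 + 7 = 4)
r(p) = 1/(4 + 2*p) (r(p) = 1/(p*2 + 4) = 1/(2*p + 4) = 1/(4 + 2*p))
X = 1/32 (X = 1/(2*(2 + (-2*(-4) + 6))) = 1/(2*(2 + (8 + 6))) = 1/(2*(2 + 14)) = (1/2)/16 = (1/2)*(1/16) = 1/32 ≈ 0.031250)
X**2 = (1/32)**2 = 1/1024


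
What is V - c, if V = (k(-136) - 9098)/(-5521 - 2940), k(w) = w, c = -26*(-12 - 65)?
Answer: -16929688/8461 ≈ -2000.9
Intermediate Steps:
c = 2002 (c = -26*(-77) = 2002)
V = 9234/8461 (V = (-136 - 9098)/(-5521 - 2940) = -9234/(-8461) = -9234*(-1/8461) = 9234/8461 ≈ 1.0914)
V - c = 9234/8461 - 1*2002 = 9234/8461 - 2002 = -16929688/8461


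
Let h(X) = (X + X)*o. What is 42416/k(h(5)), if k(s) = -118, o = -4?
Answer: -21208/59 ≈ -359.46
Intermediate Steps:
h(X) = -8*X (h(X) = (X + X)*(-4) = (2*X)*(-4) = -8*X)
42416/k(h(5)) = 42416/(-118) = 42416*(-1/118) = -21208/59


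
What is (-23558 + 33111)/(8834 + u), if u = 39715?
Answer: 9553/48549 ≈ 0.19677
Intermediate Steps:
(-23558 + 33111)/(8834 + u) = (-23558 + 33111)/(8834 + 39715) = 9553/48549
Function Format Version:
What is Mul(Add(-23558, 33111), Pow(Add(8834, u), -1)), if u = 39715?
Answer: Rational(9553, 48549) ≈ 0.19677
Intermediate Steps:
Mul(Add(-23558, 33111), Pow(Add(8834, u), -1)) = Mul(Add(-23558, 33111), Pow(Add(8834, 39715), -1)) = Mul(9553, Pow(48549, -1)) = Mul(9553, Rational(1, 48549)) = Rational(9553, 48549)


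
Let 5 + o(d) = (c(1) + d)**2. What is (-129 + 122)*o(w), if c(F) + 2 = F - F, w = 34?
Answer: -7133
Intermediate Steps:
c(F) = -2 (c(F) = -2 + (F - F) = -2 + 0 = -2)
o(d) = -5 + (-2 + d)**2
(-129 + 122)*o(w) = (-129 + 122)*(-5 + (-2 + 34)**2) = -7*(-5 + 32**2) = -7*(-5 + 1024) = -7*1019 = -7133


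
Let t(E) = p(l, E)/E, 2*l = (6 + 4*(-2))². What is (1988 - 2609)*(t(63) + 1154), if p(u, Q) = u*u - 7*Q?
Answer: -4986285/7 ≈ -7.1233e+5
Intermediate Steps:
l = 2 (l = (6 + 4*(-2))²/2 = (6 - 8)²/2 = (½)*(-2)² = (½)*4 = 2)
p(u, Q) = u² - 7*Q
t(E) = (4 - 7*E)/E (t(E) = (2² - 7*E)/E = (4 - 7*E)/E)
(1988 - 2609)*(t(63) + 1154) = (1988 - 2609)*((-7 + 4/63) + 1154) = -621*((-7 + 4*(1/63)) + 1154) = -621*((-7 + 4/63) + 1154) = -621*(-437/63 + 1154) = -621*72265/63 = -4986285/7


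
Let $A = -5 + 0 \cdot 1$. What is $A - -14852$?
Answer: $14847$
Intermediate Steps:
$A = -5$ ($A = -5 + 0 = -5$)
$A - -14852 = -5 - -14852 = -5 + 14852 = 14847$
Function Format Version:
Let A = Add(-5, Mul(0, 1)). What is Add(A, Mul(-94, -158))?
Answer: 14847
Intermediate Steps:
A = -5 (A = Add(-5, 0) = -5)
Add(A, Mul(-94, -158)) = Add(-5, Mul(-94, -158)) = Add(-5, 14852) = 14847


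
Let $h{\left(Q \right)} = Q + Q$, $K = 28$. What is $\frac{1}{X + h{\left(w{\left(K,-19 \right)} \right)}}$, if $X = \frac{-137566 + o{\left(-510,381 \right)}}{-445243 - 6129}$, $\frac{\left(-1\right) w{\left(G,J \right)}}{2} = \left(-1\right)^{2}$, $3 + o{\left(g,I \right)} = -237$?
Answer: $- \frac{225686}{833841} \approx -0.27066$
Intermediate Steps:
$o{\left(g,I \right)} = -240$ ($o{\left(g,I \right)} = -3 - 237 = -240$)
$w{\left(G,J \right)} = -2$ ($w{\left(G,J \right)} = - 2 \left(-1\right)^{2} = \left(-2\right) 1 = -2$)
$h{\left(Q \right)} = 2 Q$
$X = \frac{68903}{225686}$ ($X = \frac{-137566 - 240}{-445243 - 6129} = - \frac{137806}{-451372} = \left(-137806\right) \left(- \frac{1}{451372}\right) = \frac{68903}{225686} \approx 0.3053$)
$\frac{1}{X + h{\left(w{\left(K,-19 \right)} \right)}} = \frac{1}{\frac{68903}{225686} + 2 \left(-2\right)} = \frac{1}{\frac{68903}{225686} - 4} = \frac{1}{- \frac{833841}{225686}} = - \frac{225686}{833841}$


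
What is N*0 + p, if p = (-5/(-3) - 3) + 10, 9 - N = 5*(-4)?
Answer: 26/3 ≈ 8.6667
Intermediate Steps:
N = 29 (N = 9 - 5*(-4) = 9 - 1*(-20) = 9 + 20 = 29)
p = 26/3 (p = (-5*(-1/3) - 3) + 10 = (5/3 - 3) + 10 = -4/3 + 10 = 26/3 ≈ 8.6667)
N*0 + p = 29*0 + 26/3 = 0 + 26/3 = 26/3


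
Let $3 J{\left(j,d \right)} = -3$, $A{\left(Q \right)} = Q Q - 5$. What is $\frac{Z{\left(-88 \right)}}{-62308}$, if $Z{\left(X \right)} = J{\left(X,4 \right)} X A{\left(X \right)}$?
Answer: $- \frac{170258}{15577} \approx -10.93$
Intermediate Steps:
$A{\left(Q \right)} = -5 + Q^{2}$ ($A{\left(Q \right)} = Q^{2} - 5 = -5 + Q^{2}$)
$J{\left(j,d \right)} = -1$ ($J{\left(j,d \right)} = \frac{1}{3} \left(-3\right) = -1$)
$Z{\left(X \right)} = - X \left(-5 + X^{2}\right)$
$\frac{Z{\left(-88 \right)}}{-62308} = \frac{\left(-88\right) \left(5 - \left(-88\right)^{2}\right)}{-62308} = - 88 \left(5 - 7744\right) \left(- \frac{1}{62308}\right) = \left(-88\right) \left(-7739\right) \left(- \frac{1}{62308}\right) = 681032 \left(- \frac{1}{62308}\right) = - \frac{170258}{15577}$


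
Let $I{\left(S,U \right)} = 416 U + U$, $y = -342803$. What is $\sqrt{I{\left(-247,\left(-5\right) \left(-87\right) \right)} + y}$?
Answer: $8 i \sqrt{2522} \approx 401.76 i$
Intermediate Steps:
$I{\left(S,U \right)} = 417 U$
$\sqrt{I{\left(-247,\left(-5\right) \left(-87\right) \right)} + y} = \sqrt{417 \left(\left(-5\right) \left(-87\right)\right) - 342803} = \sqrt{417 \cdot 435 - 342803} = \sqrt{181395 - 342803} = \sqrt{-161408} = 8 i \sqrt{2522}$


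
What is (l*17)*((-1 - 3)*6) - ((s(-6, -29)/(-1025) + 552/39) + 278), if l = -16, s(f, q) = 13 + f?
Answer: 83092741/13325 ≈ 6235.9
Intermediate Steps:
(l*17)*((-1 - 3)*6) - ((s(-6, -29)/(-1025) + 552/39) + 278) = (-16*17)*((-1 - 3)*6) - (((13 - 6)/(-1025) + 552/39) + 278) = -(-1088)*6 - ((7*(-1/1025) + 552*(1/39)) + 278) = -272*(-24) - ((-7/1025 + 184/13) + 278) = 6528 - (188509/13325 + 278) = 6528 - 1*3892859/13325 = 6528 - 3892859/13325 = 83092741/13325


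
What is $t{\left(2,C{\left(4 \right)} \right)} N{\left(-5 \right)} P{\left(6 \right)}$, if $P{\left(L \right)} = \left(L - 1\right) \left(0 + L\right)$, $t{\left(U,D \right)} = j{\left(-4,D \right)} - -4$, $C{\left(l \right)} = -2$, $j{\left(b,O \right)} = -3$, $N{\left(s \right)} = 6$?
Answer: $180$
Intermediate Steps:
$t{\left(U,D \right)} = 1$ ($t{\left(U,D \right)} = -3 - -4 = -3 + 4 = 1$)
$P{\left(L \right)} = L \left(-1 + L\right)$ ($P{\left(L \right)} = \left(-1 + L\right) L = L \left(-1 + L\right)$)
$t{\left(2,C{\left(4 \right)} \right)} N{\left(-5 \right)} P{\left(6 \right)} = 1 \cdot 6 \cdot 6 \left(-1 + 6\right) = 6 \cdot 6 \cdot 5 = 6 \cdot 30 = 180$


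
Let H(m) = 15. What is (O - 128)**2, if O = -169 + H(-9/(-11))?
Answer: 79524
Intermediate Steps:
O = -154 (O = -169 + 15 = -154)
(O - 128)**2 = (-154 - 128)**2 = (-282)**2 = 79524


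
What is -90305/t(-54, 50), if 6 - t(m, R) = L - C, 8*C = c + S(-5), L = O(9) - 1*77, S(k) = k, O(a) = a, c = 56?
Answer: -722440/643 ≈ -1123.5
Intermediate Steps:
L = -68 (L = 9 - 1*77 = 9 - 77 = -68)
C = 51/8 (C = (56 - 5)/8 = (⅛)*51 = 51/8 ≈ 6.3750)
t(m, R) = 643/8 (t(m, R) = 6 - (-68 - 1*51/8) = 6 - (-68 - 51/8) = 6 - 1*(-595/8) = 6 + 595/8 = 643/8)
-90305/t(-54, 50) = -90305/643/8 = -90305*8/643 = -722440/643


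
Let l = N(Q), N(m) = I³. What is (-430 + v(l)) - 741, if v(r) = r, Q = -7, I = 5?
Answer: -1046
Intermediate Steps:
N(m) = 125 (N(m) = 5³ = 125)
l = 125
(-430 + v(l)) - 741 = (-430 + 125) - 741 = -305 - 741 = -1046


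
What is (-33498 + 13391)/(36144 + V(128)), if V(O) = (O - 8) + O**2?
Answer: -20107/52648 ≈ -0.38191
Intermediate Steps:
V(O) = -8 + O + O**2 (V(O) = (-8 + O) + O**2 = -8 + O + O**2)
(-33498 + 13391)/(36144 + V(128)) = (-33498 + 13391)/(36144 + (-8 + 128 + 128**2)) = -20107/(36144 + (-8 + 128 + 16384)) = -20107/(36144 + 16504) = -20107/52648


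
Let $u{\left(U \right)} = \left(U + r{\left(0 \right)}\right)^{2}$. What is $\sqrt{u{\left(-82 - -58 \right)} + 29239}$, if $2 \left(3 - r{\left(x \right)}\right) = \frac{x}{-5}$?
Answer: $4 \sqrt{1855} \approx 172.28$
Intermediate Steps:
$r{\left(x \right)} = 3 + \frac{x}{10}$ ($r{\left(x \right)} = 3 - \frac{\frac{1}{-5} x}{2} = 3 - \frac{\left(- \frac{1}{5}\right) x}{2} = 3 + \frac{x}{10}$)
$u{\left(U \right)} = \left(3 + U\right)^{2}$ ($u{\left(U \right)} = \left(U + \left(3 + \frac{1}{10} \cdot 0\right)\right)^{2} = \left(U + \left(3 + 0\right)\right)^{2} = \left(U + 3\right)^{2} = \left(3 + U\right)^{2}$)
$\sqrt{u{\left(-82 - -58 \right)} + 29239} = \sqrt{\left(3 - 24\right)^{2} + 29239} = \sqrt{\left(-21\right)^{2} + 29239} = \sqrt{441 + 29239} = \sqrt{29680} = 4 \sqrt{1855}$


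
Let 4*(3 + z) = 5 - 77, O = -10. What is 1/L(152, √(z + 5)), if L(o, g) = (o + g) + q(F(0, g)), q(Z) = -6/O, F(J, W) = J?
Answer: 3815/582569 - 100*I/582569 ≈ 0.0065486 - 0.00017165*I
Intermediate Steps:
z = -21 (z = -3 + (5 - 77)/4 = -3 + (¼)*(-72) = -3 - 18 = -21)
q(Z) = ⅗ (q(Z) = -6/(-10) = -6*(-⅒) = ⅗)
L(o, g) = ⅗ + g + o (L(o, g) = (o + g) + ⅗ = (g + o) + ⅗ = ⅗ + g + o)
1/L(152, √(z + 5)) = 1/(⅗ + √(-21 + 5) + 152) = 1/(⅗ + √(-16) + 152) = 1/(⅗ + 4*I + 152) = 1/(763/5 + 4*I) = 25*(763/5 - 4*I)/582569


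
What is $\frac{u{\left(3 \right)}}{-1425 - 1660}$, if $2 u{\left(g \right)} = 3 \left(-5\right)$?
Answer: $\frac{3}{1234} \approx 0.0024311$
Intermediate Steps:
$u{\left(g \right)} = - \frac{15}{2}$ ($u{\left(g \right)} = \frac{3 \left(-5\right)}{2} = \frac{1}{2} \left(-15\right) = - \frac{15}{2}$)
$\frac{u{\left(3 \right)}}{-1425 - 1660} = - \frac{15}{2 \left(-1425 - 1660\right)} = - \frac{15}{2 \left(-3085\right)} = \left(- \frac{15}{2}\right) \left(- \frac{1}{3085}\right) = \frac{3}{1234}$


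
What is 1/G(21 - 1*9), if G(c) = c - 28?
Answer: -1/16 ≈ -0.062500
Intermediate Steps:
G(c) = -28 + c
1/G(21 - 1*9) = 1/(-28 + (21 - 1*9)) = 1/(-28 + (21 - 9)) = 1/(-28 + 12) = 1/(-16) = -1/16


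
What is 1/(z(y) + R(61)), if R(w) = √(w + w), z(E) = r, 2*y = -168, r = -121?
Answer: -121/14519 - √122/14519 ≈ -0.0090947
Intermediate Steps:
y = -84 (y = (½)*(-168) = -84)
z(E) = -121
R(w) = √2*√w (R(w) = √(2*w) = √2*√w)
1/(z(y) + R(61)) = 1/(-121 + √2*√61) = 1/(-121 + √122)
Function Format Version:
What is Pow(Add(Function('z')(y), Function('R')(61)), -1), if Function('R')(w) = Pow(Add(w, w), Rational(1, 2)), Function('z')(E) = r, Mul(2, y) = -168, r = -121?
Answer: Add(Rational(-121, 14519), Mul(Rational(-1, 14519), Pow(122, Rational(1, 2)))) ≈ -0.0090947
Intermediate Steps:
y = -84 (y = Mul(Rational(1, 2), -168) = -84)
Function('z')(E) = -121
Function('R')(w) = Mul(Pow(2, Rational(1, 2)), Pow(w, Rational(1, 2))) (Function('R')(w) = Pow(Mul(2, w), Rational(1, 2)) = Mul(Pow(2, Rational(1, 2)), Pow(w, Rational(1, 2))))
Pow(Add(Function('z')(y), Function('R')(61)), -1) = Pow(Add(-121, Mul(Pow(2, Rational(1, 2)), Pow(61, Rational(1, 2)))), -1) = Pow(Add(-121, Pow(122, Rational(1, 2))), -1)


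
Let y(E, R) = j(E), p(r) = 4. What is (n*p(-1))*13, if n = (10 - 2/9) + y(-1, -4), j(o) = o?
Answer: 4108/9 ≈ 456.44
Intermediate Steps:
y(E, R) = E
n = 79/9 (n = (10 - 2/9) - 1 = 88/9 - 1 = 79/9 ≈ 8.7778)
(n*p(-1))*13 = ((79/9)*4)*13 = (316/9)*13 = 4108/9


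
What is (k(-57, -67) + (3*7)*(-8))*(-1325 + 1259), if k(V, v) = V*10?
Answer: 48708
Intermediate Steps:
k(V, v) = 10*V
(k(-57, -67) + (3*7)*(-8))*(-1325 + 1259) = (10*(-57) + (3*7)*(-8))*(-1325 + 1259) = (-570 + 21*(-8))*(-66) = (-570 - 168)*(-66) = -738*(-66) = 48708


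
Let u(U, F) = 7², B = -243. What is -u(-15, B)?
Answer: -49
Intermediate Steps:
u(U, F) = 49
-u(-15, B) = -1*49 = -49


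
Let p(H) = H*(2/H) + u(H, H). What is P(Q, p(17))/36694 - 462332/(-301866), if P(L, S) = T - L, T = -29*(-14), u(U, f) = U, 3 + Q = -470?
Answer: 8615075311/5538335502 ≈ 1.5555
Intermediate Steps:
Q = -473 (Q = -3 - 470 = -473)
p(H) = 2 + H (p(H) = H*(2/H) + H = 2 + H)
T = 406
P(L, S) = 406 - L
P(Q, p(17))/36694 - 462332/(-301866) = (406 - 1*(-473))/36694 - 462332/(-301866) = (406 + 473)*(1/36694) - 462332*(-1/301866) = 879*(1/36694) + 231166/150933 = 879/36694 + 231166/150933 = 8615075311/5538335502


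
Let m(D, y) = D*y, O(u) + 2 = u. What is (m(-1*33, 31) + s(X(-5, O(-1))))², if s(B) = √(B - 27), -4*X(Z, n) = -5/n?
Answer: (6138 - I*√987)²/36 ≈ 1.0465e+6 - 10713.0*I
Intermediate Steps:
O(u) = -2 + u
X(Z, n) = 5/(4*n) (X(Z, n) = -(-5)/(4*n) = 5/(4*n))
s(B) = √(-27 + B)
(m(-1*33, 31) + s(X(-5, O(-1))))² = (-1*33*31 + √(-27 + 5/(4*(-2 - 1))))² = (-33*31 + √(-27 + (5/4)/(-3)))² = (-1023 + √(-27 + (5/4)*(-⅓)))² = (-1023 + √(-27 - 5/12))² = (-1023 + √(-329/12))² = (-1023 + I*√987/6)²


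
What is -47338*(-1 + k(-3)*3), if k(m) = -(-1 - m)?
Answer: 331366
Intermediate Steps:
k(m) = 1 + m
-47338*(-1 + k(-3)*3) = -47338*(-1 + (1 - 3)*3) = -47338*(-1 - 2*3) = -47338*(-1 - 6) = -47338*(-7) = 331366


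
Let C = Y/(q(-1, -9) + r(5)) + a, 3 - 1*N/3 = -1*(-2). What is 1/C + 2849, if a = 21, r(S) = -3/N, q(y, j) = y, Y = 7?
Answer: 99717/35 ≈ 2849.1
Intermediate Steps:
N = 3 (N = 9 - (-3)*(-2) = 9 - 3*2 = 9 - 6 = 3)
r(S) = -1 (r(S) = -3/3 = -3*⅓ = -1)
C = 35/2 (C = 7/(-1 - 1) + 21 = 7/(-2) + 21 = -½*7 + 21 = -7/2 + 21 = 35/2 ≈ 17.500)
1/C + 2849 = 1/(35/2) + 2849 = 2/35 + 2849 = 99717/35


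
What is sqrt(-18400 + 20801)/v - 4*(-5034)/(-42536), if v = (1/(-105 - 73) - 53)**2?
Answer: -215806661753/473315219325 ≈ -0.45595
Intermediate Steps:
v = 89019225/31684 (v = (1/(-178) - 53)**2 = (-1/178 - 53)**2 = (-9435/178)**2 = 89019225/31684 ≈ 2809.6)
sqrt(-18400 + 20801)/v - 4*(-5034)/(-42536) = sqrt(-18400 + 20801)/(89019225/31684) - 4*(-5034)/(-42536) = sqrt(2401)*(31684/89019225) + 20136*(-1/42536) = 49*(31684/89019225) - 2517/5317 = 1552516/89019225 - 2517/5317 = -215806661753/473315219325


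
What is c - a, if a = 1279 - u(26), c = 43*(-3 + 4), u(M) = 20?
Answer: -1216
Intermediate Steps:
c = 43 (c = 43*1 = 43)
a = 1259 (a = 1279 - 1*20 = 1279 - 20 = 1259)
c - a = 43 - 1*1259 = 43 - 1259 = -1216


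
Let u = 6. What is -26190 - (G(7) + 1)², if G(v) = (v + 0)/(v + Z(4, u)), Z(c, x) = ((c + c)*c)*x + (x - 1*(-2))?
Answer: -1122261106/42849 ≈ -26191.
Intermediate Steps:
Z(c, x) = 2 + x + 2*x*c² (Z(c, x) = ((2*c)*c)*x + (x + 2) = (2*c²)*x + (2 + x) = 2*x*c² + (2 + x) = 2 + x + 2*x*c²)
G(v) = v/(200 + v) (G(v) = (v + 0)/(v + (2 + 6 + 2*6*4²)) = v/(v + (2 + 6 + 2*6*16)) = v/(v + (2 + 6 + 192)) = v/(v + 200) = v/(200 + v))
-26190 - (G(7) + 1)² = -26190 - (7/(200 + 7) + 1)² = -26190 - (7/207 + 1)² = -26190 - (214/207)² = -26190 - 1*45796/42849 = -26190 - 45796/42849 = -1122261106/42849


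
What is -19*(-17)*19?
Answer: 6137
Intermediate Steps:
-19*(-17)*19 = 323*19 = 6137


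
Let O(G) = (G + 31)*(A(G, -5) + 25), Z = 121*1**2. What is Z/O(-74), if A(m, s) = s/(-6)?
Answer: -726/6665 ≈ -0.10893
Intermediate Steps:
A(m, s) = -s/6
Z = 121 (Z = 121*1 = 121)
O(G) = 4805/6 + 155*G/6 (O(G) = (G + 31)*(-1/6*(-5) + 25) = (31 + G)*(5/6 + 25) = (31 + G)*(155/6) = 4805/6 + 155*G/6)
Z/O(-74) = 121/(4805/6 + (155/6)*(-74)) = 121/(4805/6 - 5735/3) = 121/(-6665/6) = 121*(-6/6665) = -726/6665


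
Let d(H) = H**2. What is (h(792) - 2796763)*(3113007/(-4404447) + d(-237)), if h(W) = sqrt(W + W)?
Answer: -5363503528643992/34143 + 329853694048*sqrt(11)/489383 ≈ -1.5709e+11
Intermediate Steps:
h(W) = sqrt(2)*sqrt(W) (h(W) = sqrt(2*W) = sqrt(2)*sqrt(W))
(h(792) - 2796763)*(3113007/(-4404447) + d(-237)) = (sqrt(2)*sqrt(792) - 2796763)*(3113007/(-4404447) + (-237)**2) = (sqrt(2)*(6*sqrt(22)) - 2796763)*(3113007*(-1/4404447) + 56169) = (12*sqrt(11) - 2796763)*(-1037669/1468149 + 56169) = (-2796763 + 12*sqrt(11))*(82463423512/1468149) = -5363503528643992/34143 + 329853694048*sqrt(11)/489383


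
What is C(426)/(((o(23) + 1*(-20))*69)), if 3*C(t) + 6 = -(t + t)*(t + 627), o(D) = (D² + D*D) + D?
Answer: -299054/73209 ≈ -4.0849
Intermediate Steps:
o(D) = D + 2*D² (o(D) = (D² + D²) + D = 2*D² + D = D + 2*D²)
C(t) = -2 - 2*t*(627 + t)/3 (C(t) = -2 + (-(t + t)*(t + 627))/3 = -2 + (-2*t*(627 + t))/3 = -2 - 2*t*(627 + t)/3)
C(426)/(((o(23) + 1*(-20))*69)) = (-2 - 418*426 - ⅔*426²)/(((23*(1 + 2*23) + 1*(-20))*69)) = (-2 - 178068 - ⅔*181476)/(((23*(1 + 46) - 20)*69)) = (-2 - 178068 - 120984)/(((23*47 - 20)*69)) = -299054*1/(69*(1081 - 20)) = -299054/(1061*69) = -299054/73209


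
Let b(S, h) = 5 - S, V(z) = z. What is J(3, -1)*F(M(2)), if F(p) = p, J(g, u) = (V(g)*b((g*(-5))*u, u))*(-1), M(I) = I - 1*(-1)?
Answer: 90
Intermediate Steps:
M(I) = 1 + I (M(I) = I + 1 = 1 + I)
J(g, u) = -g*(5 + 5*g*u) (J(g, u) = (g*(5 - g*(-5)*u))*(-1) = (g*(5 - (-5*g)*u))*(-1) = (g*(5 - (-5)*g*u))*(-1) = (g*(5 + 5*g*u))*(-1) = -g*(5 + 5*g*u))
J(3, -1)*F(M(2)) = (-5*3*(1 + 3*(-1)))*(1 + 2) = -5*3*(1 - 3)*3 = -5*3*(-2)*3 = 30*3 = 90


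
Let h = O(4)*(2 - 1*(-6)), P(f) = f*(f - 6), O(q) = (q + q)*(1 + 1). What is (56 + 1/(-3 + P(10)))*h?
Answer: 265344/37 ≈ 7171.5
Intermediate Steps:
O(q) = 4*q (O(q) = (2*q)*2 = 4*q)
P(f) = f*(-6 + f)
h = 128 (h = (4*4)*(2 - 1*(-6)) = 16*(2 + 6) = 16*8 = 128)
(56 + 1/(-3 + P(10)))*h = (56 + 1/(-3 + 10*(-6 + 10)))*128 = (56 + 1/(-3 + 10*4))*128 = (56 + 1/(-3 + 40))*128 = (56 + 1/37)*128 = (2073/37)*128 = 265344/37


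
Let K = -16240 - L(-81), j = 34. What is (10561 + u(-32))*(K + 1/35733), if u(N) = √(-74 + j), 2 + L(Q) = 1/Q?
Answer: -165451417483520/964791 - 31332528640*I*√10/964791 ≈ -1.7149e+8 - 1.027e+5*I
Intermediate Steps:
L(Q) = -2 + 1/Q
u(N) = 2*I*√10 (u(N) = √(-74 + 34) = √(-40) = 2*I*√10)
K = -1315277/81 (K = -16240 - (-2 + 1/(-81)) = -16240 - (-2 - 1/81) = -16240 - 1*(-163/81) = -16240 + 163/81 = -1315277/81 ≈ -16238.)
(10561 + u(-32))*(K + 1/35733) = (10561 + 2*I*√10)*(-1315277/81 + 1/35733) = (10561 + 2*I*√10)*(-15666264320/964791) = -165451417483520/964791 - 31332528640*I*√10/964791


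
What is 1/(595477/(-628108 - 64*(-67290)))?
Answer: 3678452/595477 ≈ 6.1773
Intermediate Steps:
1/(595477/(-628108 - 64*(-67290))) = 1/(595477/(-628108 + 4306560)) = 1/(595477/3678452) = 3678452/595477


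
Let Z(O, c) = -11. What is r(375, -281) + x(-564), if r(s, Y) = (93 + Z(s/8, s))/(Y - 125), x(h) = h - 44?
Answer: -123465/203 ≈ -608.20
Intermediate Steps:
x(h) = -44 + h
r(s, Y) = 82/(-125 + Y) (r(s, Y) = (93 - 11)/(Y - 125) = 82/(-125 + Y))
r(375, -281) + x(-564) = 82/(-125 - 281) + (-44 - 564) = 82/(-406) - 608 = 82*(-1/406) - 608 = -41/203 - 608 = -123465/203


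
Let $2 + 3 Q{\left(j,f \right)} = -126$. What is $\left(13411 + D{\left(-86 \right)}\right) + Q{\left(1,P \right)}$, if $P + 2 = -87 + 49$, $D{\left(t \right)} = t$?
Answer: $\frac{39847}{3} \approx 13282.0$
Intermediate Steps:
$P = -40$ ($P = -2 + \left(-87 + 49\right) = -2 - 38 = -40$)
$Q{\left(j,f \right)} = - \frac{128}{3}$ ($Q{\left(j,f \right)} = - \frac{2}{3} + \frac{1}{3} \left(-126\right) = - \frac{2}{3} - 42 = - \frac{128}{3}$)
$\left(13411 + D{\left(-86 \right)}\right) + Q{\left(1,P \right)} = \left(13411 - 86\right) - \frac{128}{3} = 13325 - \frac{128}{3} = \frac{39847}{3}$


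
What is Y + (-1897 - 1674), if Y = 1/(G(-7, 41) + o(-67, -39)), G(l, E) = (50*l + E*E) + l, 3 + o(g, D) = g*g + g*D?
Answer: -30078532/8423 ≈ -3571.0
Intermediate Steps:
o(g, D) = -3 + g² + D*g (o(g, D) = -3 + (g*g + g*D) = -3 + (g² + D*g) = -3 + g² + D*g)
G(l, E) = E² + 51*l (G(l, E) = (50*l + E²) + l = (E² + 50*l) + l = E² + 51*l)
Y = 1/8423 (Y = 1/((41² + 51*(-7)) + (-3 + (-67)² - 39*(-67))) = 1/((1681 - 357) + (-3 + 4489 + 2613)) = 1/(1324 + 7099) = 1/8423 ≈ 0.00011872)
Y + (-1897 - 1674) = 1/8423 + (-1897 - 1674) = 1/8423 - 3571 = -30078532/8423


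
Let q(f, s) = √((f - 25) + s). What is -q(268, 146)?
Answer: -√389 ≈ -19.723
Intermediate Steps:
q(f, s) = √(-25 + f + s) (q(f, s) = √((-25 + f) + s) = √(-25 + f + s))
-q(268, 146) = -√(-25 + 268 + 146) = -√389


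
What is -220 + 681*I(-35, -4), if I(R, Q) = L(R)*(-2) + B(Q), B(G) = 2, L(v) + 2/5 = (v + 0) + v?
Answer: 485134/5 ≈ 97027.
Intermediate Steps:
L(v) = -2/5 + 2*v (L(v) = -2/5 + ((v + 0) + v) = -2/5 + (v + v) = -2/5 + 2*v)
I(R, Q) = 14/5 - 4*R (I(R, Q) = (-2/5 + 2*R)*(-2) + 2 = (4/5 - 4*R) + 2 = 14/5 - 4*R)
-220 + 681*I(-35, -4) = -220 + 681*(14/5 - 4*(-35)) = -220 + 681*(14/5 + 140) = -220 + 681*(714/5) = -220 + 486234/5 = 485134/5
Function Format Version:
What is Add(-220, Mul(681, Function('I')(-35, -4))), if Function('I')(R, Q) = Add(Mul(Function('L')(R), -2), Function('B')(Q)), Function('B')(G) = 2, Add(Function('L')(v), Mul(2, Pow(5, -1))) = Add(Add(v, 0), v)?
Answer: Rational(485134, 5) ≈ 97027.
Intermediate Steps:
Function('L')(v) = Add(Rational(-2, 5), Mul(2, v)) (Function('L')(v) = Add(Rational(-2, 5), Add(Add(v, 0), v)) = Add(Rational(-2, 5), Add(v, v)) = Add(Rational(-2, 5), Mul(2, v)))
Function('I')(R, Q) = Add(Rational(14, 5), Mul(-4, R)) (Function('I')(R, Q) = Add(Mul(Add(Rational(-2, 5), Mul(2, R)), -2), 2) = Add(Add(Rational(4, 5), Mul(-4, R)), 2) = Add(Rational(14, 5), Mul(-4, R)))
Add(-220, Mul(681, Function('I')(-35, -4))) = Add(-220, Mul(681, Add(Rational(14, 5), Mul(-4, -35)))) = Add(-220, Mul(681, Add(Rational(14, 5), 140))) = Add(-220, Mul(681, Rational(714, 5))) = Add(-220, Rational(486234, 5)) = Rational(485134, 5)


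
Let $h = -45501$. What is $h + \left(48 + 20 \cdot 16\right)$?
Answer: $-45133$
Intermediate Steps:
$h + \left(48 + 20 \cdot 16\right) = -45501 + \left(48 + 20 \cdot 16\right) = -45501 + \left(48 + 320\right) = -45501 + 368 = -45133$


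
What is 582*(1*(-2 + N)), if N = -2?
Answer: -2328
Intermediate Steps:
582*(1*(-2 + N)) = 582*(1*(-2 - 2)) = 582*(1*(-4)) = 582*(-4) = -2328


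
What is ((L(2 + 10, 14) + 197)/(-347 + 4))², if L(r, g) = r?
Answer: 43681/117649 ≈ 0.37128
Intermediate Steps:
((L(2 + 10, 14) + 197)/(-347 + 4))² = (((2 + 10) + 197)/(-347 + 4))² = ((12 + 197)/(-343))² = (209*(-1/343))² = (-209/343)² = 43681/117649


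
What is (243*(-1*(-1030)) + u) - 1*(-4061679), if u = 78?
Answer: 4312047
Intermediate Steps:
(243*(-1*(-1030)) + u) - 1*(-4061679) = (243*(-1*(-1030)) + 78) - 1*(-4061679) = (243*1030 + 78) + 4061679 = (250290 + 78) + 4061679 = 250368 + 4061679 = 4312047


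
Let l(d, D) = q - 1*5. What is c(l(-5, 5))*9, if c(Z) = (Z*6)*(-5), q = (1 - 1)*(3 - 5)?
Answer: 1350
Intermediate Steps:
q = 0 (q = 0*(-2) = 0)
l(d, D) = -5 (l(d, D) = 0 - 1*5 = 0 - 5 = -5)
c(Z) = -30*Z (c(Z) = (6*Z)*(-5) = -30*Z)
c(l(-5, 5))*9 = -30*(-5)*9 = 150*9 = 1350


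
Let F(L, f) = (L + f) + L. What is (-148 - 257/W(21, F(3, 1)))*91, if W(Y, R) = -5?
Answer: -43953/5 ≈ -8790.6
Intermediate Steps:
F(L, f) = f + 2*L
(-148 - 257/W(21, F(3, 1)))*91 = (-148 - 257/(-5))*91 = (-148 - 257*(-⅕))*91 = (-148 + 257/5)*91 = -483/5*91 = -43953/5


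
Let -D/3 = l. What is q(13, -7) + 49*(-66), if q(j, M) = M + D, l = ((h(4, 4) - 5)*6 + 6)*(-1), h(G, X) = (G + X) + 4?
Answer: -3097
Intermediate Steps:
h(G, X) = 4 + G + X
l = -48 (l = (((4 + 4 + 4) - 5)*6 + 6)*(-1) = ((12 - 5)*6 + 6)*(-1) = (7*6 + 6)*(-1) = (42 + 6)*(-1) = 48*(-1) = -48)
D = 144 (D = -3*(-48) = 144)
q(j, M) = 144 + M (q(j, M) = M + 144 = 144 + M)
q(13, -7) + 49*(-66) = (144 - 7) + 49*(-66) = 137 - 3234 = -3097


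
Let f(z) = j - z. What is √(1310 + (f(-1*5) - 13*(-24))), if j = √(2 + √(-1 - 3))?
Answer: √(1627 + √2*√(1 + I)) ≈ 40.355 + 0.00797*I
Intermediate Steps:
j = √(2 + 2*I) (j = √(2 + √(-4)) = √(2 + 2*I) ≈ 1.5538 + 0.64359*I)
f(z) = √(2 + 2*I) - z
√(1310 + (f(-1*5) - 13*(-24))) = √(1310 + ((√(2 + 2*I) - (-1)*5) - 13*(-24))) = √(1310 + ((√(2 + 2*I) - 1*(-5)) + 312)) = √(1310 + ((√(2 + 2*I) + 5) + 312)) = √(1310 + ((5 + √(2 + 2*I)) + 312)) = √(1310 + (317 + √(2 + 2*I))) = √(1627 + √(2 + 2*I))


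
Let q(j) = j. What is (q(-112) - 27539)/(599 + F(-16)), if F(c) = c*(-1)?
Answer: -9217/205 ≈ -44.961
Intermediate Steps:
F(c) = -c
(q(-112) - 27539)/(599 + F(-16)) = (-112 - 27539)/(599 - 1*(-16)) = -27651/(599 + 16) = -27651/615 = -27651*1/615 = -9217/205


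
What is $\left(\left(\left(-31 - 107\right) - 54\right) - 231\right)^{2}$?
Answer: $178929$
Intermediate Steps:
$\left(\left(\left(-31 - 107\right) - 54\right) - 231\right)^{2} = \left(\left(-138 - 54\right) - 231\right)^{2} = \left(-192 - 231\right)^{2} = \left(-423\right)^{2} = 178929$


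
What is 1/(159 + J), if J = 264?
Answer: 1/423 ≈ 0.0023641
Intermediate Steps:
1/(159 + J) = 1/(159 + 264) = 1/423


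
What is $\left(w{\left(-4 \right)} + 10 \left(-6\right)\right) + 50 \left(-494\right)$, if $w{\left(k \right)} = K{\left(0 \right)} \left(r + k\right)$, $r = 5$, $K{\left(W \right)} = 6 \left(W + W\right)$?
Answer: $-24760$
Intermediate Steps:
$K{\left(W \right)} = 12 W$ ($K{\left(W \right)} = 6 \cdot 2 W = 12 W$)
$w{\left(k \right)} = 0$ ($w{\left(k \right)} = 12 \cdot 0 \left(5 + k\right) = 0 \left(5 + k\right) = 0$)
$\left(w{\left(-4 \right)} + 10 \left(-6\right)\right) + 50 \left(-494\right) = \left(0 + 10 \left(-6\right)\right) + 50 \left(-494\right) = \left(0 - 60\right) - 24700 = -60 - 24700 = -24760$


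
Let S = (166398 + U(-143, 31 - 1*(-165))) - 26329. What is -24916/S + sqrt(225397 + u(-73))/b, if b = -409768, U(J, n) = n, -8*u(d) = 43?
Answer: -24916/140265 - sqrt(3606266)/1639072 ≈ -0.17879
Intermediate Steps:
u(d) = -43/8 (u(d) = -1/8*43 = -43/8)
S = 140265 (S = (166398 + (31 - 1*(-165))) - 26329 = (166398 + (31 + 165)) - 26329 = (166398 + 196) - 26329 = 166594 - 26329 = 140265)
-24916/S + sqrt(225397 + u(-73))/b = -24916/140265 + sqrt(225397 - 43/8)/(-409768) = -24916*1/140265 + sqrt(1803133/8)*(-1/409768) = -24916/140265 + (sqrt(3606266)/4)*(-1/409768) = -24916/140265 - sqrt(3606266)/1639072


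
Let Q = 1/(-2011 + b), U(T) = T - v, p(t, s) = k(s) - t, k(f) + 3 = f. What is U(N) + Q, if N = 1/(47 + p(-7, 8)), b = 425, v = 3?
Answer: -279195/93574 ≈ -2.9837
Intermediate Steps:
k(f) = -3 + f
p(t, s) = -3 + s - t (p(t, s) = (-3 + s) - t = -3 + s - t)
N = 1/59 (N = 1/(47 + (-3 + 8 - 1*(-7))) = 1/(47 + (-3 + 8 + 7)) = 1/(47 + 12) = 1/59 ≈ 0.016949)
U(T) = -3 + T (U(T) = T - 1*3 = T - 3 = -3 + T)
Q = -1/1586 (Q = 1/(-2011 + 425) = 1/(-1586) = -1/1586 ≈ -0.00063052)
U(N) + Q = (-3 + 1/59) - 1/1586 = -176/59 - 1/1586 = -279195/93574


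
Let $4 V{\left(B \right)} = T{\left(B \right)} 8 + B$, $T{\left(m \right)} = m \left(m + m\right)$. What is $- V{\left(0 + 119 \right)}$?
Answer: $- \frac{226695}{4} \approx -56674.0$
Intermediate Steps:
$T{\left(m \right)} = 2 m^{2}$ ($T{\left(m \right)} = m 2 m = 2 m^{2}$)
$V{\left(B \right)} = 4 B^{2} + \frac{B}{4}$ ($V{\left(B \right)} = \frac{2 B^{2} \cdot 8 + B}{4} = \frac{16 B^{2} + B}{4} = \frac{B + 16 B^{2}}{4} = 4 B^{2} + \frac{B}{4}$)
$- V{\left(0 + 119 \right)} = - \frac{\left(0 + 119\right) \left(1 + 16 \left(0 + 119\right)\right)}{4} = - \frac{119 \left(1 + 16 \cdot 119\right)}{4} = - \frac{119 \left(1 + 1904\right)}{4} = - \frac{119 \cdot 1905}{4} = \left(-1\right) \frac{226695}{4} = - \frac{226695}{4}$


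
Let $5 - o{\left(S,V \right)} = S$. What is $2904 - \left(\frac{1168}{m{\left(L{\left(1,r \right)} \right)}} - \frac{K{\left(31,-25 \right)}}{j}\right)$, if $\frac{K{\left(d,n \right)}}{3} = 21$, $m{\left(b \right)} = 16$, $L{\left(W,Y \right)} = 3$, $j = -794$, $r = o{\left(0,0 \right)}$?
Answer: $\frac{2247751}{794} \approx 2830.9$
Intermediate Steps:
$o{\left(S,V \right)} = 5 - S$
$r = 5$ ($r = 5 - 0 = 5 + 0 = 5$)
$K{\left(d,n \right)} = 63$ ($K{\left(d,n \right)} = 3 \cdot 21 = 63$)
$2904 - \left(\frac{1168}{m{\left(L{\left(1,r \right)} \right)}} - \frac{K{\left(31,-25 \right)}}{j}\right) = 2904 + \left(- \frac{1168}{16} + \frac{63}{-794}\right) = 2904 + \left(\left(-1168\right) \frac{1}{16} + 63 \left(- \frac{1}{794}\right)\right) = 2904 - \frac{58025}{794} = \frac{2247751}{794}$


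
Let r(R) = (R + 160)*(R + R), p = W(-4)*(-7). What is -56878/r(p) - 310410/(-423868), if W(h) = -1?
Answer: -5845756381/247750846 ≈ -23.595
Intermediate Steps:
p = 7 (p = -1*(-7) = 7)
r(R) = 2*R*(160 + R) (r(R) = (160 + R)*(2*R) = 2*R*(160 + R))
-56878/r(p) - 310410/(-423868) = -56878*1/(14*(160 + 7)) - 310410/(-423868) = -56878/(2*7*167) - 310410*(-1/423868) = -56878/2338 + 155205/211934 = -56878*1/2338 + 155205/211934 = -28439/1169 + 155205/211934 = -5845756381/247750846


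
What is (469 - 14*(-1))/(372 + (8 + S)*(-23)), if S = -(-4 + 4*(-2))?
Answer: -483/88 ≈ -5.4886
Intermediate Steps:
S = 12 (S = -(-4 - 8) = -1*(-12) = 12)
(469 - 14*(-1))/(372 + (8 + S)*(-23)) = (469 - 14*(-1))/(372 + (8 + 12)*(-23)) = (469 + 14)/(372 + 20*(-23)) = 483/(372 - 460) = 483/(-88) = 483*(-1/88) = -483/88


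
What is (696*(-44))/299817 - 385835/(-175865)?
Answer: 7352946829/3515154447 ≈ 2.0918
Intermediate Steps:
(696*(-44))/299817 - 385835/(-175865) = -30624*1/299817 - 385835*(-1/175865) = -10208/99939 + 77167/35173 = 7352946829/3515154447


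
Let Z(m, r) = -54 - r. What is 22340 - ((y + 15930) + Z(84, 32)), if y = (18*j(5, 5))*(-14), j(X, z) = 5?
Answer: 7756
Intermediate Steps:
y = -1260 (y = (18*5)*(-14) = 90*(-14) = -1260)
22340 - ((y + 15930) + Z(84, 32)) = 22340 - ((-1260 + 15930) + (-54 - 1*32)) = 22340 - (14670 + (-54 - 32)) = 22340 - (14670 - 86) = 22340 - 1*14584 = 22340 - 14584 = 7756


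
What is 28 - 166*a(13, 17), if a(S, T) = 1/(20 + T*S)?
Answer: 6582/241 ≈ 27.311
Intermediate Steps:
a(S, T) = 1/(20 + S*T)
28 - 166*a(13, 17) = 28 - 166/(20 + 13*17) = 28 - 166/(20 + 221) = 28 - 166/241 = 6582/241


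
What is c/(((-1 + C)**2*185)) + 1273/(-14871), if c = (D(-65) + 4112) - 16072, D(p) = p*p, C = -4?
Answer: -24182962/13755675 ≈ -1.7580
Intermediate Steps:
D(p) = p**2
c = -7735 (c = ((-65)**2 + 4112) - 16072 = (4225 + 4112) - 16072 = 8337 - 16072 = -7735)
c/(((-1 + C)**2*185)) + 1273/(-14871) = -7735*1/(185*(-1 - 4)**2) + 1273/(-14871) = -7735/((-5)**2*185) + 1273*(-1/14871) = -7735/(25*185) - 1273/14871 = -7735/4625 - 1273/14871 = -7735*1/4625 - 1273/14871 = -1547/925 - 1273/14871 = -24182962/13755675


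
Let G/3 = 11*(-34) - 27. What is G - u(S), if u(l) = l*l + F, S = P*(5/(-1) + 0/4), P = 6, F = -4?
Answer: -2099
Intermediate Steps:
G = -1203 (G = 3*(11*(-34) - 27) = 3*(-374 - 27) = 3*(-401) = -1203)
S = -30 (S = 6*(5/(-1) + 0/4) = 6*(5*(-1) + 0*(¼)) = 6*(-5 + 0) = 6*(-5) = -30)
u(l) = -4 + l² (u(l) = l*l - 4 = l² - 4 = -4 + l²)
G - u(S) = -1203 - (-4 + (-30)²) = -1203 - (-4 + 900) = -1203 - 1*896 = -1203 - 896 = -2099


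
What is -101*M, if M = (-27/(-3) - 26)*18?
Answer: 30906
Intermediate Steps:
M = -306 (M = (-27*(-⅓) - 26)*18 = (9 - 26)*18 = -17*18 = -306)
-101*M = -101*(-306) = 30906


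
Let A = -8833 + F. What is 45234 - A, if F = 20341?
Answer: 33726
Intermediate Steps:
A = 11508 (A = -8833 + 20341 = 11508)
45234 - A = 45234 - 1*11508 = 45234 - 11508 = 33726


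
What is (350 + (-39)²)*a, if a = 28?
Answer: 52388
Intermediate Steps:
(350 + (-39)²)*a = (350 + (-39)²)*28 = (350 + 1521)*28 = 1871*28 = 52388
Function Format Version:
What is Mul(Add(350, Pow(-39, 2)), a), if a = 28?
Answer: 52388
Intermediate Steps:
Mul(Add(350, Pow(-39, 2)), a) = Mul(Add(350, Pow(-39, 2)), 28) = Mul(Add(350, 1521), 28) = Mul(1871, 28) = 52388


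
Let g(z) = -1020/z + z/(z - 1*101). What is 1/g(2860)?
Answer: 394537/268271 ≈ 1.4707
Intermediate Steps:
g(z) = -1020/z + z/(-101 + z) (g(z) = -1020/z + z/(z - 101) = -1020/z + z/(-101 + z))
1/g(2860) = 1/((103020 + 2860² - 1020*2860)/(2860*(-101 + 2860))) = 1/((1/2860)*(103020 + 8179600 - 2917200)/2759) = 1/((1/2860)*(1/2759)*5365420) = 1/(268271/394537) = 394537/268271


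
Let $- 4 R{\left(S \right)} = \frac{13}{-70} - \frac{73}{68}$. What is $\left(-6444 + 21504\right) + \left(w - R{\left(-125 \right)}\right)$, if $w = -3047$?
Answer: $\frac{114360763}{9520} \approx 12013.0$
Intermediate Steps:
$R{\left(S \right)} = \frac{2997}{9520}$ ($R{\left(S \right)} = - \frac{\frac{13}{-70} - \frac{73}{68}}{4} = - \frac{13 \left(- \frac{1}{70}\right) - \frac{73}{68}}{4} = - \frac{- \frac{13}{70} - \frac{73}{68}}{4} = \left(- \frac{1}{4}\right) \left(- \frac{2997}{2380}\right) = \frac{2997}{9520}$)
$\left(-6444 + 21504\right) + \left(w - R{\left(-125 \right)}\right) = \left(-6444 + 21504\right) - \frac{29010437}{9520} = 15060 - \frac{29010437}{9520} = \frac{114360763}{9520}$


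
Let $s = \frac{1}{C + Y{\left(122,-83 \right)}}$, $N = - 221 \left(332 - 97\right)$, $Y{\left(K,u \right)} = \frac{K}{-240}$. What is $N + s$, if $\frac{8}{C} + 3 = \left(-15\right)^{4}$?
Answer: $- \frac{8907138045}{171499} \approx -51937.0$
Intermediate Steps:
$Y{\left(K,u \right)} = - \frac{K}{240}$ ($Y{\left(K,u \right)} = K \left(- \frac{1}{240}\right) = - \frac{K}{240}$)
$N = -51935$ ($N = \left(-221\right) 235 = -51935$)
$C = \frac{4}{25311}$ ($C = \frac{8}{-3 + \left(-15\right)^{4}} = \frac{8}{-3 + 50625} = \frac{8}{50622} = 8 \cdot \frac{1}{50622} = \frac{4}{25311} \approx 0.00015803$)
$s = - \frac{337480}{171499}$ ($s = \frac{1}{\frac{4}{25311} - \frac{61}{120}} = \frac{1}{- \frac{171499}{337480}} = - \frac{337480}{171499} \approx -1.9678$)
$N + s = -51935 - \frac{337480}{171499} = - \frac{8907138045}{171499}$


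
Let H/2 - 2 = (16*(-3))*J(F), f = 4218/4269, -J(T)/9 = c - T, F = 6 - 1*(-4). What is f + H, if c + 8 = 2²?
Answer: -17205510/1423 ≈ -12091.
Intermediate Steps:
F = 10 (F = 6 + 4 = 10)
c = -4 (c = -8 + 2² = -8 + 4 = -4)
J(T) = 36 + 9*T (J(T) = -9*(-4 - T) = 36 + 9*T)
f = 1406/1423 (f = 4218*(1/4269) = 1406/1423 ≈ 0.98805)
H = -12092 (H = 4 + 2*((16*(-3))*(36 + 9*10)) = 4 + 2*(-48*(36 + 90)) = 4 + 2*(-48*126) = 4 + 2*(-6048) = 4 - 12096 = -12092)
f + H = 1406/1423 - 12092 = -17205510/1423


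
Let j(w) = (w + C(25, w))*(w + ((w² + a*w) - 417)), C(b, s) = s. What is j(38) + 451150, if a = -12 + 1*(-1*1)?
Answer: 494546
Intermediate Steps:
a = -13 (a = -12 + 1*(-1) = -12 - 1 = -13)
j(w) = 2*w*(-417 + w² - 12*w) (j(w) = (w + w)*(w + ((w² - 13*w) - 417)) = (2*w)*(w + (-417 + w² - 13*w)) = (2*w)*(-417 + w² - 12*w) = 2*w*(-417 + w² - 12*w))
j(38) + 451150 = 2*38*(-417 + 38² - 12*38) + 451150 = 2*38*(-417 + 1444 - 456) + 451150 = 2*38*571 + 451150 = 43396 + 451150 = 494546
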